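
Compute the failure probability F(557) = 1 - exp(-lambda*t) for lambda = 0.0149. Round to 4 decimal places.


lambda = 0.0149, t = 557
lambda * t = 8.2993
exp(-8.2993) = 0.0002
F(t) = 1 - 0.0002
F(t) = 0.9998

0.9998


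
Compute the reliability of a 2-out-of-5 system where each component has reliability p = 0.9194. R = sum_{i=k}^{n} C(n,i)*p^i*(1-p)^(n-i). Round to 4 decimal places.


k = 2, n = 5, p = 0.9194
i=2: C(5,2)=10 * 0.9194^2 * 0.0806^3 = 0.0044
i=3: C(5,3)=10 * 0.9194^3 * 0.0806^2 = 0.0505
i=4: C(5,4)=5 * 0.9194^4 * 0.0806^1 = 0.288
i=5: C(5,5)=1 * 0.9194^5 * 0.0806^0 = 0.6569
R = sum of terms = 0.9998

0.9998


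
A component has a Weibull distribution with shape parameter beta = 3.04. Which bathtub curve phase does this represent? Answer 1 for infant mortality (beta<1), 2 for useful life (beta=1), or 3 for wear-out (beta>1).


beta = 3.04
Compare beta to 1:
beta < 1 => infant mortality (phase 1)
beta = 1 => useful life (phase 2)
beta > 1 => wear-out (phase 3)
Since beta = 3.04, this is wear-out (increasing failure rate)
Phase = 3

3


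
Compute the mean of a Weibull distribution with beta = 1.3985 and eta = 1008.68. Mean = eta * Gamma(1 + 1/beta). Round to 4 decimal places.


beta = 1.3985, eta = 1008.68
1/beta = 0.7151
1 + 1/beta = 1.7151
Gamma(1.7151) = 0.9116
Mean = 1008.68 * 0.9116
Mean = 919.4895

919.4895


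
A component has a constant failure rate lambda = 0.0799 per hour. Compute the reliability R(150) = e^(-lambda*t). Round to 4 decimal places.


lambda = 0.0799
t = 150
lambda * t = 11.985
R(t) = e^(-11.985)
R(t) = 0.0

0.0


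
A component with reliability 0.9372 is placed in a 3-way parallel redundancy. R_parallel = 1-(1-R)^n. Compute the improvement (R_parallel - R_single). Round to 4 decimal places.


R_single = 0.9372, n = 3
1 - R_single = 0.0628
(1 - R_single)^n = 0.0628^3 = 0.0002
R_parallel = 1 - 0.0002 = 0.9998
Improvement = 0.9998 - 0.9372
Improvement = 0.0626

0.0626


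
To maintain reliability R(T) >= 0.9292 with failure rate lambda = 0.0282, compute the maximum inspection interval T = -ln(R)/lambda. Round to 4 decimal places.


R_target = 0.9292
lambda = 0.0282
-ln(0.9292) = 0.0734
T = 0.0734 / 0.0282
T = 2.6039

2.6039


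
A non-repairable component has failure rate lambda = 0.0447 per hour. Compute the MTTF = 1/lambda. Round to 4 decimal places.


lambda = 0.0447
MTTF = 1 / 0.0447
MTTF = 22.3714

22.3714


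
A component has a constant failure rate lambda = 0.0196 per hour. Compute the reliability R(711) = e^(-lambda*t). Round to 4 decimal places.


lambda = 0.0196
t = 711
lambda * t = 13.9356
R(t) = e^(-13.9356)
R(t) = 0.0

0.0


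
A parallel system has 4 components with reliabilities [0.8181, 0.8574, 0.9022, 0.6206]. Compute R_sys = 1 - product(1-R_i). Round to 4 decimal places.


Components: [0.8181, 0.8574, 0.9022, 0.6206]
(1 - 0.8181) = 0.1819, running product = 0.1819
(1 - 0.8574) = 0.1426, running product = 0.0259
(1 - 0.9022) = 0.0978, running product = 0.0025
(1 - 0.6206) = 0.3794, running product = 0.001
Product of (1-R_i) = 0.001
R_sys = 1 - 0.001 = 0.999

0.999


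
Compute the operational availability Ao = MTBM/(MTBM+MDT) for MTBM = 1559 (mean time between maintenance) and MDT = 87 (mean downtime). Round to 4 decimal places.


MTBM = 1559
MDT = 87
MTBM + MDT = 1646
Ao = 1559 / 1646
Ao = 0.9471

0.9471


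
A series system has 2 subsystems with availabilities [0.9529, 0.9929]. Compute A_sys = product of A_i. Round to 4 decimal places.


Subsystems: [0.9529, 0.9929]
After subsystem 1 (A=0.9529): product = 0.9529
After subsystem 2 (A=0.9929): product = 0.9461
A_sys = 0.9461

0.9461


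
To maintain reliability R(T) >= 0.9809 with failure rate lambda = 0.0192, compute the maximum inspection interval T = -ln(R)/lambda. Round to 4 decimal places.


R_target = 0.9809
lambda = 0.0192
-ln(0.9809) = 0.0193
T = 0.0193 / 0.0192
T = 1.0044

1.0044


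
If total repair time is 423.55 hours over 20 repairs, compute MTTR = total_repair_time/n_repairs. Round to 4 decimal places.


total_repair_time = 423.55
n_repairs = 20
MTTR = 423.55 / 20
MTTR = 21.1775

21.1775


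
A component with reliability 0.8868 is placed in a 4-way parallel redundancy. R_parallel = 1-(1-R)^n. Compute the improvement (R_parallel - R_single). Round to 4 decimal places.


R_single = 0.8868, n = 4
1 - R_single = 0.1132
(1 - R_single)^n = 0.1132^4 = 0.0002
R_parallel = 1 - 0.0002 = 0.9998
Improvement = 0.9998 - 0.8868
Improvement = 0.113

0.113


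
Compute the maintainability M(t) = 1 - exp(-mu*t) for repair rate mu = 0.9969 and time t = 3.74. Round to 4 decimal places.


mu = 0.9969, t = 3.74
mu * t = 0.9969 * 3.74 = 3.7284
exp(-3.7284) = 0.024
M(t) = 1 - 0.024
M(t) = 0.976

0.976


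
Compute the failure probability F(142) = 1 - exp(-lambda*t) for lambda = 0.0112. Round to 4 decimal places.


lambda = 0.0112, t = 142
lambda * t = 1.5904
exp(-1.5904) = 0.2038
F(t) = 1 - 0.2038
F(t) = 0.7962

0.7962


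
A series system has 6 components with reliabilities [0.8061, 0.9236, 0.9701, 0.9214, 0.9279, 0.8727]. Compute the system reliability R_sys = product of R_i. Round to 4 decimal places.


Components: [0.8061, 0.9236, 0.9701, 0.9214, 0.9279, 0.8727]
After component 1 (R=0.8061): product = 0.8061
After component 2 (R=0.9236): product = 0.7445
After component 3 (R=0.9701): product = 0.7223
After component 4 (R=0.9214): product = 0.6655
After component 5 (R=0.9279): product = 0.6175
After component 6 (R=0.8727): product = 0.5389
R_sys = 0.5389

0.5389


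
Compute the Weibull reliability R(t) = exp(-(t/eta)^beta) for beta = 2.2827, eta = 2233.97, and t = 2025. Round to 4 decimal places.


beta = 2.2827, eta = 2233.97, t = 2025
t/eta = 2025 / 2233.97 = 0.9065
(t/eta)^beta = 0.9065^2.2827 = 0.7992
R(t) = exp(-0.7992)
R(t) = 0.4497

0.4497


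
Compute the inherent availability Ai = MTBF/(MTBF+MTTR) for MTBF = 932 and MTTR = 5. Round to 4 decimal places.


MTBF = 932
MTTR = 5
MTBF + MTTR = 937
Ai = 932 / 937
Ai = 0.9947

0.9947


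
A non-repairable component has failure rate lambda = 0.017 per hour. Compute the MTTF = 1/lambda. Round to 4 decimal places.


lambda = 0.017
MTTF = 1 / 0.017
MTTF = 58.8235

58.8235


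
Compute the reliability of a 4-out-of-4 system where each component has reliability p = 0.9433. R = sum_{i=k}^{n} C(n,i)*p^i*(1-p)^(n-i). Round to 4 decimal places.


k = 4, n = 4, p = 0.9433
i=4: C(4,4)=1 * 0.9433^4 * 0.0567^0 = 0.7918
R = sum of terms = 0.7918

0.7918


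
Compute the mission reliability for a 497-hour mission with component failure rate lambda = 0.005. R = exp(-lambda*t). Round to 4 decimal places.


lambda = 0.005
mission_time = 497
lambda * t = 0.005 * 497 = 2.485
R = exp(-2.485)
R = 0.0833

0.0833


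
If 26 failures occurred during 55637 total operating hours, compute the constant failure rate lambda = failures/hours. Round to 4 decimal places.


failures = 26
total_hours = 55637
lambda = 26 / 55637
lambda = 0.0005

0.0005


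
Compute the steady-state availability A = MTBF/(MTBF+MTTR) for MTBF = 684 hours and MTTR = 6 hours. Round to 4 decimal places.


MTBF = 684
MTTR = 6
MTBF + MTTR = 690
A = 684 / 690
A = 0.9913

0.9913


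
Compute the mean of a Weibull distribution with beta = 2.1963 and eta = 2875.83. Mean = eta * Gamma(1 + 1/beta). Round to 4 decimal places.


beta = 2.1963, eta = 2875.83
1/beta = 0.4553
1 + 1/beta = 1.4553
Gamma(1.4553) = 0.8856
Mean = 2875.83 * 0.8856
Mean = 2546.8936

2546.8936


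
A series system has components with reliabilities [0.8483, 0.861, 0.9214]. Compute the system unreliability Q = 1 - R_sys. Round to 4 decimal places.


Components: [0.8483, 0.861, 0.9214]
After component 1: product = 0.8483
After component 2: product = 0.7304
After component 3: product = 0.673
R_sys = 0.673
Q = 1 - 0.673 = 0.327

0.327


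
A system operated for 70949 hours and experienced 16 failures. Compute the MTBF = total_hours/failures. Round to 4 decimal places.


total_hours = 70949
failures = 16
MTBF = 70949 / 16
MTBF = 4434.3125

4434.3125


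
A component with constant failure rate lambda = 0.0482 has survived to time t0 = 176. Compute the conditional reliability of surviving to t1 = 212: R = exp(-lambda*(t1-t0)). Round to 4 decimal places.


lambda = 0.0482
t0 = 176, t1 = 212
t1 - t0 = 36
lambda * (t1-t0) = 0.0482 * 36 = 1.7352
R = exp(-1.7352)
R = 0.1764

0.1764


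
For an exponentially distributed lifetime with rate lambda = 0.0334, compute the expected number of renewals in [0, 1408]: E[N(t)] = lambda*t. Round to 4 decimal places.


lambda = 0.0334
t = 1408
E[N(t)] = lambda * t
E[N(t)] = 0.0334 * 1408
E[N(t)] = 47.0272

47.0272


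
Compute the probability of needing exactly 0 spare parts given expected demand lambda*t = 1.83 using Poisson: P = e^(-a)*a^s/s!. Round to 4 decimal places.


a = 1.83, s = 0
e^(-a) = e^(-1.83) = 0.1604
a^s = 1.83^0 = 1.0
s! = 1
P = 0.1604 * 1.0 / 1
P = 0.1604

0.1604


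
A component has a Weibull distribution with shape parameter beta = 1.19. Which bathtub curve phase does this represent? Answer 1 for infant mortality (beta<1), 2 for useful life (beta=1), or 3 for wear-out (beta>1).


beta = 1.19
Compare beta to 1:
beta < 1 => infant mortality (phase 1)
beta = 1 => useful life (phase 2)
beta > 1 => wear-out (phase 3)
Since beta = 1.19, this is wear-out (increasing failure rate)
Phase = 3

3


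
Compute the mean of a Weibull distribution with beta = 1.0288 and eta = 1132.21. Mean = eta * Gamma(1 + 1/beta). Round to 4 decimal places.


beta = 1.0288, eta = 1132.21
1/beta = 0.972
1 + 1/beta = 1.972
Gamma(1.972) = 0.9885
Mean = 1132.21 * 0.9885
Mean = 1119.1734

1119.1734


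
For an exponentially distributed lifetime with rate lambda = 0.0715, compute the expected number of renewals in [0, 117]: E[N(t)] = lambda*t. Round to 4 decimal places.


lambda = 0.0715
t = 117
E[N(t)] = lambda * t
E[N(t)] = 0.0715 * 117
E[N(t)] = 8.3655

8.3655


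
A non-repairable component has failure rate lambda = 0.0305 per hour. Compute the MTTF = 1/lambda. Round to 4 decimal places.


lambda = 0.0305
MTTF = 1 / 0.0305
MTTF = 32.7869

32.7869


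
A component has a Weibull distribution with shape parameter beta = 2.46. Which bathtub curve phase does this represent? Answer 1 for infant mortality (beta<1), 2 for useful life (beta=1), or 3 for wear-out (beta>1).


beta = 2.46
Compare beta to 1:
beta < 1 => infant mortality (phase 1)
beta = 1 => useful life (phase 2)
beta > 1 => wear-out (phase 3)
Since beta = 2.46, this is wear-out (increasing failure rate)
Phase = 3

3


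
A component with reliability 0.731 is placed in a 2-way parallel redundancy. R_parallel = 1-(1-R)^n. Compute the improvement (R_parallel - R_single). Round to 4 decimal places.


R_single = 0.731, n = 2
1 - R_single = 0.269
(1 - R_single)^n = 0.269^2 = 0.0724
R_parallel = 1 - 0.0724 = 0.9276
Improvement = 0.9276 - 0.731
Improvement = 0.1966

0.1966


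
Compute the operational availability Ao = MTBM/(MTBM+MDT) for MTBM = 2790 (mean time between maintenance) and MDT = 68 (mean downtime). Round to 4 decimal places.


MTBM = 2790
MDT = 68
MTBM + MDT = 2858
Ao = 2790 / 2858
Ao = 0.9762

0.9762


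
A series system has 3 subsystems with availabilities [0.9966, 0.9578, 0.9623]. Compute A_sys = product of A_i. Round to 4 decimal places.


Subsystems: [0.9966, 0.9578, 0.9623]
After subsystem 1 (A=0.9966): product = 0.9966
After subsystem 2 (A=0.9578): product = 0.9545
After subsystem 3 (A=0.9623): product = 0.9186
A_sys = 0.9186

0.9186


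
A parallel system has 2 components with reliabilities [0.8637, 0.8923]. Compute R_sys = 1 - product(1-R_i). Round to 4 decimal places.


Components: [0.8637, 0.8923]
(1 - 0.8637) = 0.1363, running product = 0.1363
(1 - 0.8923) = 0.1077, running product = 0.0147
Product of (1-R_i) = 0.0147
R_sys = 1 - 0.0147 = 0.9853

0.9853


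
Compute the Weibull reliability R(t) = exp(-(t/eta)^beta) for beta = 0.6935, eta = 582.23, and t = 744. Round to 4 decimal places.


beta = 0.6935, eta = 582.23, t = 744
t/eta = 744 / 582.23 = 1.2778
(t/eta)^beta = 1.2778^0.6935 = 1.1853
R(t) = exp(-1.1853)
R(t) = 0.3056

0.3056


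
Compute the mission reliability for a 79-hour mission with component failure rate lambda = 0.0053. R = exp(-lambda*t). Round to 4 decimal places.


lambda = 0.0053
mission_time = 79
lambda * t = 0.0053 * 79 = 0.4187
R = exp(-0.4187)
R = 0.6579

0.6579


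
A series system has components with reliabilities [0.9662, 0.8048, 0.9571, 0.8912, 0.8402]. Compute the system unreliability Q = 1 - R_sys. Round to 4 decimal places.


Components: [0.9662, 0.8048, 0.9571, 0.8912, 0.8402]
After component 1: product = 0.9662
After component 2: product = 0.7776
After component 3: product = 0.7442
After component 4: product = 0.6633
After component 5: product = 0.5573
R_sys = 0.5573
Q = 1 - 0.5573 = 0.4427

0.4427


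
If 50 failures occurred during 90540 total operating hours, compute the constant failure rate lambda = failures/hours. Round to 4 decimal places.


failures = 50
total_hours = 90540
lambda = 50 / 90540
lambda = 0.0006

0.0006


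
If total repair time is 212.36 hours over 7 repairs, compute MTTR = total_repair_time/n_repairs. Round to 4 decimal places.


total_repair_time = 212.36
n_repairs = 7
MTTR = 212.36 / 7
MTTR = 30.3371

30.3371


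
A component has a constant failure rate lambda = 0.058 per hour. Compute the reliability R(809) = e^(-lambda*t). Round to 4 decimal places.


lambda = 0.058
t = 809
lambda * t = 46.922
R(t) = e^(-46.922)
R(t) = 0.0

0.0


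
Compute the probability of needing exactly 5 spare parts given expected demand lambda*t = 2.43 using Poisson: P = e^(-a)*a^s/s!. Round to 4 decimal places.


a = 2.43, s = 5
e^(-a) = e^(-2.43) = 0.088
a^s = 2.43^5 = 84.7289
s! = 120
P = 0.088 * 84.7289 / 120
P = 0.0622

0.0622


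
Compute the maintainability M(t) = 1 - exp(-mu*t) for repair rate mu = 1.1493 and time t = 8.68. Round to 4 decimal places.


mu = 1.1493, t = 8.68
mu * t = 1.1493 * 8.68 = 9.9759
exp(-9.9759) = 0.0
M(t) = 1 - 0.0
M(t) = 1.0

1.0


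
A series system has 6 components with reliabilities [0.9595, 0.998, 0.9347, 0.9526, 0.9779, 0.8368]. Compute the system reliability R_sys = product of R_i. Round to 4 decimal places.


Components: [0.9595, 0.998, 0.9347, 0.9526, 0.9779, 0.8368]
After component 1 (R=0.9595): product = 0.9595
After component 2 (R=0.998): product = 0.9576
After component 3 (R=0.9347): product = 0.8951
After component 4 (R=0.9526): product = 0.8526
After component 5 (R=0.9779): product = 0.8338
After component 6 (R=0.8368): product = 0.6977
R_sys = 0.6977

0.6977


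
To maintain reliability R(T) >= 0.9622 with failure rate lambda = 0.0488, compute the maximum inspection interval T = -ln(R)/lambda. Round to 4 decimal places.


R_target = 0.9622
lambda = 0.0488
-ln(0.9622) = 0.0385
T = 0.0385 / 0.0488
T = 0.7896

0.7896


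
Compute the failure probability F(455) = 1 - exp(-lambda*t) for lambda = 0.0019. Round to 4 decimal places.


lambda = 0.0019, t = 455
lambda * t = 0.8645
exp(-0.8645) = 0.4213
F(t) = 1 - 0.4213
F(t) = 0.5787

0.5787


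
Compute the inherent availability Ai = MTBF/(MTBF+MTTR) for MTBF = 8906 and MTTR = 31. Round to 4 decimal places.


MTBF = 8906
MTTR = 31
MTBF + MTTR = 8937
Ai = 8906 / 8937
Ai = 0.9965

0.9965


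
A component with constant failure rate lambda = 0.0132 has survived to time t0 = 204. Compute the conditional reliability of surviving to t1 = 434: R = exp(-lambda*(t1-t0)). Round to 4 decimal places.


lambda = 0.0132
t0 = 204, t1 = 434
t1 - t0 = 230
lambda * (t1-t0) = 0.0132 * 230 = 3.036
R = exp(-3.036)
R = 0.048

0.048


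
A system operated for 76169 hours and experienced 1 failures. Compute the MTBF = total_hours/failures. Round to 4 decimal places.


total_hours = 76169
failures = 1
MTBF = 76169 / 1
MTBF = 76169.0

76169.0


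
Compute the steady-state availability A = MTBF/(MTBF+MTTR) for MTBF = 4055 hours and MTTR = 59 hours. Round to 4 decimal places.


MTBF = 4055
MTTR = 59
MTBF + MTTR = 4114
A = 4055 / 4114
A = 0.9857

0.9857


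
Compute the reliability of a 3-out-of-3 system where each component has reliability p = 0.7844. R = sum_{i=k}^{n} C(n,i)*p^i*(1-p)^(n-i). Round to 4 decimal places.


k = 3, n = 3, p = 0.7844
i=3: C(3,3)=1 * 0.7844^3 * 0.2156^0 = 0.4826
R = sum of terms = 0.4826

0.4826


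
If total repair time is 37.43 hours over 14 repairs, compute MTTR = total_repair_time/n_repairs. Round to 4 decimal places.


total_repair_time = 37.43
n_repairs = 14
MTTR = 37.43 / 14
MTTR = 2.6736

2.6736


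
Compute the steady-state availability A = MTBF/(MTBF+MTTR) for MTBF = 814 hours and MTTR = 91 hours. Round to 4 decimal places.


MTBF = 814
MTTR = 91
MTBF + MTTR = 905
A = 814 / 905
A = 0.8994

0.8994


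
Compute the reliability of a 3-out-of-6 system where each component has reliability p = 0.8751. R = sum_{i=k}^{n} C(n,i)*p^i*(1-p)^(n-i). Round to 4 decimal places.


k = 3, n = 6, p = 0.8751
i=3: C(6,3)=20 * 0.8751^3 * 0.1249^3 = 0.0261
i=4: C(6,4)=15 * 0.8751^4 * 0.1249^2 = 0.1372
i=5: C(6,5)=6 * 0.8751^5 * 0.1249^1 = 0.3846
i=6: C(6,6)=1 * 0.8751^6 * 0.1249^0 = 0.4491
R = sum of terms = 0.997

0.997


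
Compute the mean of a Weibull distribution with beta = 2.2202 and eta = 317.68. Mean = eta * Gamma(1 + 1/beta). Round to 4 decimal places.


beta = 2.2202, eta = 317.68
1/beta = 0.4504
1 + 1/beta = 1.4504
Gamma(1.4504) = 0.8857
Mean = 317.68 * 0.8857
Mean = 281.3556

281.3556


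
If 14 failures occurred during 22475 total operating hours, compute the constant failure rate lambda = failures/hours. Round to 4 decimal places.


failures = 14
total_hours = 22475
lambda = 14 / 22475
lambda = 0.0006

0.0006


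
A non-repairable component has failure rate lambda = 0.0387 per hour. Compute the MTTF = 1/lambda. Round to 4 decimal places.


lambda = 0.0387
MTTF = 1 / 0.0387
MTTF = 25.8398

25.8398


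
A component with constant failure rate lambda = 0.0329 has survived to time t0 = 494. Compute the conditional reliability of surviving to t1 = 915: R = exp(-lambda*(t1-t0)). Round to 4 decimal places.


lambda = 0.0329
t0 = 494, t1 = 915
t1 - t0 = 421
lambda * (t1-t0) = 0.0329 * 421 = 13.8509
R = exp(-13.8509)
R = 0.0

0.0


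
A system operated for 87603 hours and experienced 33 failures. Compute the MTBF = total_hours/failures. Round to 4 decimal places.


total_hours = 87603
failures = 33
MTBF = 87603 / 33
MTBF = 2654.6364

2654.6364


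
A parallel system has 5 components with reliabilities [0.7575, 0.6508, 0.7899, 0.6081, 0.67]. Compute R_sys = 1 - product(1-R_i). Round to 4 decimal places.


Components: [0.7575, 0.6508, 0.7899, 0.6081, 0.67]
(1 - 0.7575) = 0.2425, running product = 0.2425
(1 - 0.6508) = 0.3492, running product = 0.0847
(1 - 0.7899) = 0.2101, running product = 0.0178
(1 - 0.6081) = 0.3919, running product = 0.007
(1 - 0.67) = 0.33, running product = 0.0023
Product of (1-R_i) = 0.0023
R_sys = 1 - 0.0023 = 0.9977

0.9977


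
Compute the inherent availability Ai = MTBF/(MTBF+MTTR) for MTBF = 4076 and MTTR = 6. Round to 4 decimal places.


MTBF = 4076
MTTR = 6
MTBF + MTTR = 4082
Ai = 4076 / 4082
Ai = 0.9985

0.9985


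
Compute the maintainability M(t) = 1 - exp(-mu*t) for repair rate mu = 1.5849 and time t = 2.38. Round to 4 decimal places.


mu = 1.5849, t = 2.38
mu * t = 1.5849 * 2.38 = 3.7721
exp(-3.7721) = 0.023
M(t) = 1 - 0.023
M(t) = 0.977

0.977


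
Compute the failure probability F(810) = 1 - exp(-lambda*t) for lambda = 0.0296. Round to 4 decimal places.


lambda = 0.0296, t = 810
lambda * t = 23.976
exp(-23.976) = 0.0
F(t) = 1 - 0.0
F(t) = 1.0

1.0


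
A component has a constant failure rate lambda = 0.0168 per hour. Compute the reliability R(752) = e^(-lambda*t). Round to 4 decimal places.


lambda = 0.0168
t = 752
lambda * t = 12.6336
R(t) = e^(-12.6336)
R(t) = 0.0

0.0


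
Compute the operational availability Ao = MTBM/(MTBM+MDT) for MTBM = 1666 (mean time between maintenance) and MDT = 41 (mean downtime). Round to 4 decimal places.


MTBM = 1666
MDT = 41
MTBM + MDT = 1707
Ao = 1666 / 1707
Ao = 0.976

0.976


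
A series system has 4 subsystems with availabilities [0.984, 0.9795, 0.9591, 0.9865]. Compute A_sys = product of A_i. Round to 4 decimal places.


Subsystems: [0.984, 0.9795, 0.9591, 0.9865]
After subsystem 1 (A=0.984): product = 0.984
After subsystem 2 (A=0.9795): product = 0.9638
After subsystem 3 (A=0.9591): product = 0.9244
After subsystem 4 (A=0.9865): product = 0.9119
A_sys = 0.9119

0.9119


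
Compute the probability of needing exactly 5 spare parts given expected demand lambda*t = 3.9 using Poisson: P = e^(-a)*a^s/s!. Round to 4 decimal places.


a = 3.9, s = 5
e^(-a) = e^(-3.9) = 0.0202
a^s = 3.9^5 = 902.242
s! = 120
P = 0.0202 * 902.242 / 120
P = 0.1522

0.1522


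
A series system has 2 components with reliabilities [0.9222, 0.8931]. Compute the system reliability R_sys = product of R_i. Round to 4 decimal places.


Components: [0.9222, 0.8931]
After component 1 (R=0.9222): product = 0.9222
After component 2 (R=0.8931): product = 0.8236
R_sys = 0.8236

0.8236


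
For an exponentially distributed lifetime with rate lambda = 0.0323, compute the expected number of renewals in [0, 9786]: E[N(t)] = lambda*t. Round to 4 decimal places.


lambda = 0.0323
t = 9786
E[N(t)] = lambda * t
E[N(t)] = 0.0323 * 9786
E[N(t)] = 316.0878

316.0878


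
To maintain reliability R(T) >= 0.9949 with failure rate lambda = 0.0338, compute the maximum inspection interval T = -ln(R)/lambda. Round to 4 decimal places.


R_target = 0.9949
lambda = 0.0338
-ln(0.9949) = 0.0051
T = 0.0051 / 0.0338
T = 0.1513

0.1513


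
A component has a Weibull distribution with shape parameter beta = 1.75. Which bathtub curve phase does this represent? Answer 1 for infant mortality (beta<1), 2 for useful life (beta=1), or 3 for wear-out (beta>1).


beta = 1.75
Compare beta to 1:
beta < 1 => infant mortality (phase 1)
beta = 1 => useful life (phase 2)
beta > 1 => wear-out (phase 3)
Since beta = 1.75, this is wear-out (increasing failure rate)
Phase = 3

3


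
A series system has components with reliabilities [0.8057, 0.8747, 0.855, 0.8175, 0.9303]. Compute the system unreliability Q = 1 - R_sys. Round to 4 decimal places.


Components: [0.8057, 0.8747, 0.855, 0.8175, 0.9303]
After component 1: product = 0.8057
After component 2: product = 0.7047
After component 3: product = 0.6026
After component 4: product = 0.4926
After component 5: product = 0.4583
R_sys = 0.4583
Q = 1 - 0.4583 = 0.5417

0.5417


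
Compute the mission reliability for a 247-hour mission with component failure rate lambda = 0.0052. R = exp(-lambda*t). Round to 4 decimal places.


lambda = 0.0052
mission_time = 247
lambda * t = 0.0052 * 247 = 1.2844
R = exp(-1.2844)
R = 0.2768

0.2768


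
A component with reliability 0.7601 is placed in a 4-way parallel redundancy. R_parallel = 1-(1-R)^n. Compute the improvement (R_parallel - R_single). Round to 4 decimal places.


R_single = 0.7601, n = 4
1 - R_single = 0.2399
(1 - R_single)^n = 0.2399^4 = 0.0033
R_parallel = 1 - 0.0033 = 0.9967
Improvement = 0.9967 - 0.7601
Improvement = 0.2366

0.2366


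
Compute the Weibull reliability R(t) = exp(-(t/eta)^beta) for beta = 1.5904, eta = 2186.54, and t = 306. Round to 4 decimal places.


beta = 1.5904, eta = 2186.54, t = 306
t/eta = 306 / 2186.54 = 0.1399
(t/eta)^beta = 0.1399^1.5904 = 0.0438
R(t) = exp(-0.0438)
R(t) = 0.9571

0.9571


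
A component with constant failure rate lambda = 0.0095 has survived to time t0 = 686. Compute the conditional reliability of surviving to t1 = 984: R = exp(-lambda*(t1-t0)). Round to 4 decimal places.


lambda = 0.0095
t0 = 686, t1 = 984
t1 - t0 = 298
lambda * (t1-t0) = 0.0095 * 298 = 2.831
R = exp(-2.831)
R = 0.059

0.059


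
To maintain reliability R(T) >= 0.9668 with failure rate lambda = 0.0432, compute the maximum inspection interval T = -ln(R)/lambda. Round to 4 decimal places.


R_target = 0.9668
lambda = 0.0432
-ln(0.9668) = 0.0338
T = 0.0338 / 0.0432
T = 0.7816

0.7816


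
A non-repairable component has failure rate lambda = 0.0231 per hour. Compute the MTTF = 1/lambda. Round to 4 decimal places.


lambda = 0.0231
MTTF = 1 / 0.0231
MTTF = 43.29

43.29


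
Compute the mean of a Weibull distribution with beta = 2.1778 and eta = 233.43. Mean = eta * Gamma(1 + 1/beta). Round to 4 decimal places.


beta = 2.1778, eta = 233.43
1/beta = 0.4592
1 + 1/beta = 1.4592
Gamma(1.4592) = 0.8856
Mean = 233.43 * 0.8856
Mean = 206.727

206.727


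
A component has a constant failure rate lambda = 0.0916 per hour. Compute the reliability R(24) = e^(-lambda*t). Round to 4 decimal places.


lambda = 0.0916
t = 24
lambda * t = 2.1984
R(t) = e^(-2.1984)
R(t) = 0.111

0.111


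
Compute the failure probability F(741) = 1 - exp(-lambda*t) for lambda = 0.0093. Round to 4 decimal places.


lambda = 0.0093, t = 741
lambda * t = 6.8913
exp(-6.8913) = 0.001
F(t) = 1 - 0.001
F(t) = 0.999

0.999


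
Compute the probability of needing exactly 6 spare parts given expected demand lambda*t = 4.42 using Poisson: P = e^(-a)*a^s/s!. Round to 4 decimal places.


a = 4.42, s = 6
e^(-a) = e^(-4.42) = 0.012
a^s = 4.42^6 = 7456.4759
s! = 720
P = 0.012 * 7456.4759 / 720
P = 0.1246

0.1246


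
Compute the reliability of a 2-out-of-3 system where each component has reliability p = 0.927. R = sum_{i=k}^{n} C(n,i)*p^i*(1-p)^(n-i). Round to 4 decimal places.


k = 2, n = 3, p = 0.927
i=2: C(3,2)=3 * 0.927^2 * 0.073^1 = 0.1882
i=3: C(3,3)=1 * 0.927^3 * 0.073^0 = 0.7966
R = sum of terms = 0.9848

0.9848


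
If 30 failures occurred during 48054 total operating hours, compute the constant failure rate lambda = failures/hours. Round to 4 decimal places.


failures = 30
total_hours = 48054
lambda = 30 / 48054
lambda = 0.0006

0.0006


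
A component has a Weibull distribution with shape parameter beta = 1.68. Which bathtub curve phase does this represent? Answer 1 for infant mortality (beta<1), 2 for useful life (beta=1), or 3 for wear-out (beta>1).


beta = 1.68
Compare beta to 1:
beta < 1 => infant mortality (phase 1)
beta = 1 => useful life (phase 2)
beta > 1 => wear-out (phase 3)
Since beta = 1.68, this is wear-out (increasing failure rate)
Phase = 3

3


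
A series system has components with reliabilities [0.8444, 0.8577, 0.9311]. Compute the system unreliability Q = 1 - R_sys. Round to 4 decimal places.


Components: [0.8444, 0.8577, 0.9311]
After component 1: product = 0.8444
After component 2: product = 0.7242
After component 3: product = 0.6743
R_sys = 0.6743
Q = 1 - 0.6743 = 0.3257

0.3257


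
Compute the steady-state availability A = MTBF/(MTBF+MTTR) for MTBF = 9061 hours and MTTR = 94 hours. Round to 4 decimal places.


MTBF = 9061
MTTR = 94
MTBF + MTTR = 9155
A = 9061 / 9155
A = 0.9897

0.9897


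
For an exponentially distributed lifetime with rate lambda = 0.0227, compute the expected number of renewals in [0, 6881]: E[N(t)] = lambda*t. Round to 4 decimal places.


lambda = 0.0227
t = 6881
E[N(t)] = lambda * t
E[N(t)] = 0.0227 * 6881
E[N(t)] = 156.1987

156.1987


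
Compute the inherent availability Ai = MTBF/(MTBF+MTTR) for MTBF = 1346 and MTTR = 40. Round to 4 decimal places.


MTBF = 1346
MTTR = 40
MTBF + MTTR = 1386
Ai = 1346 / 1386
Ai = 0.9711

0.9711


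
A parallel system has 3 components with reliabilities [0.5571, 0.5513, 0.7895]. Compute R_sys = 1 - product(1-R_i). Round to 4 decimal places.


Components: [0.5571, 0.5513, 0.7895]
(1 - 0.5571) = 0.4429, running product = 0.4429
(1 - 0.5513) = 0.4487, running product = 0.1987
(1 - 0.7895) = 0.2105, running product = 0.0418
Product of (1-R_i) = 0.0418
R_sys = 1 - 0.0418 = 0.9582

0.9582


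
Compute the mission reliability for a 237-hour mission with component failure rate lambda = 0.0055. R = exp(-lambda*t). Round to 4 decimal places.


lambda = 0.0055
mission_time = 237
lambda * t = 0.0055 * 237 = 1.3035
R = exp(-1.3035)
R = 0.2716

0.2716


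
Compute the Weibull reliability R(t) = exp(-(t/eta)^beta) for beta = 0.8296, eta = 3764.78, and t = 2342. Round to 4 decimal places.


beta = 0.8296, eta = 3764.78, t = 2342
t/eta = 2342 / 3764.78 = 0.6221
(t/eta)^beta = 0.6221^0.8296 = 0.6745
R(t) = exp(-0.6745)
R(t) = 0.5094

0.5094


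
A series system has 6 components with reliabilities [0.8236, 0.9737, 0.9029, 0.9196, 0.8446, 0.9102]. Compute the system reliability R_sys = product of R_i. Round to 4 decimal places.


Components: [0.8236, 0.9737, 0.9029, 0.9196, 0.8446, 0.9102]
After component 1 (R=0.8236): product = 0.8236
After component 2 (R=0.9737): product = 0.8019
After component 3 (R=0.9029): product = 0.7241
After component 4 (R=0.9196): product = 0.6659
After component 5 (R=0.8446): product = 0.5624
After component 6 (R=0.9102): product = 0.5119
R_sys = 0.5119

0.5119


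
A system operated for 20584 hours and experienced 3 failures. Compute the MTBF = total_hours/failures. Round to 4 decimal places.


total_hours = 20584
failures = 3
MTBF = 20584 / 3
MTBF = 6861.3333

6861.3333


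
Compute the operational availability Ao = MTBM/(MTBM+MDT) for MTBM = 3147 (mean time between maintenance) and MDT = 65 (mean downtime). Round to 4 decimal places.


MTBM = 3147
MDT = 65
MTBM + MDT = 3212
Ao = 3147 / 3212
Ao = 0.9798

0.9798


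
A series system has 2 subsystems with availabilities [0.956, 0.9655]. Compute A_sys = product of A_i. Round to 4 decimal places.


Subsystems: [0.956, 0.9655]
After subsystem 1 (A=0.956): product = 0.956
After subsystem 2 (A=0.9655): product = 0.923
A_sys = 0.923

0.923


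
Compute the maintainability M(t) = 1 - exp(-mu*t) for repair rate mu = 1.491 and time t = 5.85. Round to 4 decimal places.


mu = 1.491, t = 5.85
mu * t = 1.491 * 5.85 = 8.7224
exp(-8.7224) = 0.0002
M(t) = 1 - 0.0002
M(t) = 0.9998

0.9998


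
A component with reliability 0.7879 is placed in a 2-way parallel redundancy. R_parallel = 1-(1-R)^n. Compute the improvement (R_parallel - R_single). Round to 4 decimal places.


R_single = 0.7879, n = 2
1 - R_single = 0.2121
(1 - R_single)^n = 0.2121^2 = 0.045
R_parallel = 1 - 0.045 = 0.955
Improvement = 0.955 - 0.7879
Improvement = 0.1671

0.1671


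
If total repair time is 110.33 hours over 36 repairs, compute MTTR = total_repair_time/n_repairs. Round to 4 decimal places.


total_repair_time = 110.33
n_repairs = 36
MTTR = 110.33 / 36
MTTR = 3.0647

3.0647


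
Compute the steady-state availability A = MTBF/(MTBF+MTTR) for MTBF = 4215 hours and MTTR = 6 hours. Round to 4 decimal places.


MTBF = 4215
MTTR = 6
MTBF + MTTR = 4221
A = 4215 / 4221
A = 0.9986

0.9986


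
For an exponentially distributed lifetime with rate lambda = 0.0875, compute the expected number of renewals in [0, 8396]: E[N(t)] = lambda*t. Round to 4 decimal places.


lambda = 0.0875
t = 8396
E[N(t)] = lambda * t
E[N(t)] = 0.0875 * 8396
E[N(t)] = 734.65

734.65


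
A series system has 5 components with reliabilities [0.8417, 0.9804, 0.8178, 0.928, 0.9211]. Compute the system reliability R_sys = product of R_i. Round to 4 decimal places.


Components: [0.8417, 0.9804, 0.8178, 0.928, 0.9211]
After component 1 (R=0.8417): product = 0.8417
After component 2 (R=0.9804): product = 0.8252
After component 3 (R=0.8178): product = 0.6749
After component 4 (R=0.928): product = 0.6263
After component 5 (R=0.9211): product = 0.5768
R_sys = 0.5768

0.5768


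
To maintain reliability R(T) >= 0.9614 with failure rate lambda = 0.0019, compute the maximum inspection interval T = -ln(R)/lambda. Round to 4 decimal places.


R_target = 0.9614
lambda = 0.0019
-ln(0.9614) = 0.0394
T = 0.0394 / 0.0019
T = 20.7183

20.7183


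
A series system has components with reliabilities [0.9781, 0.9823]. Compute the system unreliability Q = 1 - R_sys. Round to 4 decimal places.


Components: [0.9781, 0.9823]
After component 1: product = 0.9781
After component 2: product = 0.9608
R_sys = 0.9608
Q = 1 - 0.9608 = 0.0392

0.0392


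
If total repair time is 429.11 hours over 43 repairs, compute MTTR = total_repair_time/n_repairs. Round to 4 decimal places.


total_repair_time = 429.11
n_repairs = 43
MTTR = 429.11 / 43
MTTR = 9.9793

9.9793


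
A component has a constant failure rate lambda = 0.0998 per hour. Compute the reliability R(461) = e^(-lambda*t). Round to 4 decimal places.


lambda = 0.0998
t = 461
lambda * t = 46.0078
R(t) = e^(-46.0078)
R(t) = 0.0

0.0


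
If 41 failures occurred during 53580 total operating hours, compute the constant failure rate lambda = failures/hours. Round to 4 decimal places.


failures = 41
total_hours = 53580
lambda = 41 / 53580
lambda = 0.0008

0.0008


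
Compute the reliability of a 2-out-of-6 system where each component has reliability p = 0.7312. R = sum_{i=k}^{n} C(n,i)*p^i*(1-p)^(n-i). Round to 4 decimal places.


k = 2, n = 6, p = 0.7312
i=2: C(6,2)=15 * 0.7312^2 * 0.2688^4 = 0.0419
i=3: C(6,3)=20 * 0.7312^3 * 0.2688^3 = 0.1519
i=4: C(6,4)=15 * 0.7312^4 * 0.2688^2 = 0.3098
i=5: C(6,5)=6 * 0.7312^5 * 0.2688^1 = 0.3371
i=6: C(6,6)=1 * 0.7312^6 * 0.2688^0 = 0.1528
R = sum of terms = 0.9935

0.9935


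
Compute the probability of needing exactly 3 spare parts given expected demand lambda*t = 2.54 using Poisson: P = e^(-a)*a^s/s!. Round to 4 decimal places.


a = 2.54, s = 3
e^(-a) = e^(-2.54) = 0.0789
a^s = 2.54^3 = 16.3871
s! = 6
P = 0.0789 * 16.3871 / 6
P = 0.2154

0.2154


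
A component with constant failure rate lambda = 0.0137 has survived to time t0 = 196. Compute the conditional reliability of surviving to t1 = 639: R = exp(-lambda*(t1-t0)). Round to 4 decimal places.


lambda = 0.0137
t0 = 196, t1 = 639
t1 - t0 = 443
lambda * (t1-t0) = 0.0137 * 443 = 6.0691
R = exp(-6.0691)
R = 0.0023

0.0023


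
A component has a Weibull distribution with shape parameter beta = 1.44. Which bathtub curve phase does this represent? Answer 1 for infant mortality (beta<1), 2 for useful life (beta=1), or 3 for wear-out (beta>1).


beta = 1.44
Compare beta to 1:
beta < 1 => infant mortality (phase 1)
beta = 1 => useful life (phase 2)
beta > 1 => wear-out (phase 3)
Since beta = 1.44, this is wear-out (increasing failure rate)
Phase = 3

3


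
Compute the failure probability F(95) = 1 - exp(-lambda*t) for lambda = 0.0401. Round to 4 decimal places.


lambda = 0.0401, t = 95
lambda * t = 3.8095
exp(-3.8095) = 0.0222
F(t) = 1 - 0.0222
F(t) = 0.9778

0.9778


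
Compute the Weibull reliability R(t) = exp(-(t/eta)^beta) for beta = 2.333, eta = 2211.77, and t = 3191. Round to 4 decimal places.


beta = 2.333, eta = 2211.77, t = 3191
t/eta = 3191 / 2211.77 = 1.4427
(t/eta)^beta = 1.4427^2.333 = 2.3517
R(t) = exp(-2.3517)
R(t) = 0.0952

0.0952


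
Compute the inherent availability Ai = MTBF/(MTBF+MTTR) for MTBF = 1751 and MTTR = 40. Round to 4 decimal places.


MTBF = 1751
MTTR = 40
MTBF + MTTR = 1791
Ai = 1751 / 1791
Ai = 0.9777

0.9777


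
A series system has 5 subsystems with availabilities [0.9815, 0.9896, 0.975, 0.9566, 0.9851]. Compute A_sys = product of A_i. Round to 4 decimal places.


Subsystems: [0.9815, 0.9896, 0.975, 0.9566, 0.9851]
After subsystem 1 (A=0.9815): product = 0.9815
After subsystem 2 (A=0.9896): product = 0.9713
After subsystem 3 (A=0.975): product = 0.947
After subsystem 4 (A=0.9566): product = 0.9059
After subsystem 5 (A=0.9851): product = 0.8924
A_sys = 0.8924

0.8924


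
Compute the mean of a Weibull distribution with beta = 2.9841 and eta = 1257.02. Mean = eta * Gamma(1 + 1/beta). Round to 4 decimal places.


beta = 2.9841, eta = 1257.02
1/beta = 0.3351
1 + 1/beta = 1.3351
Gamma(1.3351) = 0.8928
Mean = 1257.02 * 0.8928
Mean = 1122.2318

1122.2318


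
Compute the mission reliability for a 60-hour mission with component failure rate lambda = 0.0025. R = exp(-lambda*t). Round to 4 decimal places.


lambda = 0.0025
mission_time = 60
lambda * t = 0.0025 * 60 = 0.15
R = exp(-0.15)
R = 0.8607

0.8607


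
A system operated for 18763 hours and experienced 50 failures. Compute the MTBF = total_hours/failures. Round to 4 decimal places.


total_hours = 18763
failures = 50
MTBF = 18763 / 50
MTBF = 375.26

375.26


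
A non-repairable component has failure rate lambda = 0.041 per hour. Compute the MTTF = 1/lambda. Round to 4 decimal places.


lambda = 0.041
MTTF = 1 / 0.041
MTTF = 24.3902

24.3902


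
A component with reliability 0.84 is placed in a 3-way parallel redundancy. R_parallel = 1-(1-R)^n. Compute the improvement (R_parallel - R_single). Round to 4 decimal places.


R_single = 0.84, n = 3
1 - R_single = 0.16
(1 - R_single)^n = 0.16^3 = 0.0041
R_parallel = 1 - 0.0041 = 0.9959
Improvement = 0.9959 - 0.84
Improvement = 0.1559

0.1559


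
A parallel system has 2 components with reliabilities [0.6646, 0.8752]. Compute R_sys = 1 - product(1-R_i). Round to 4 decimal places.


Components: [0.6646, 0.8752]
(1 - 0.6646) = 0.3354, running product = 0.3354
(1 - 0.8752) = 0.1248, running product = 0.0419
Product of (1-R_i) = 0.0419
R_sys = 1 - 0.0419 = 0.9581

0.9581


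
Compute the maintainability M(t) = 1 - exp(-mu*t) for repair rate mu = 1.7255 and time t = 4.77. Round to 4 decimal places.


mu = 1.7255, t = 4.77
mu * t = 1.7255 * 4.77 = 8.2306
exp(-8.2306) = 0.0003
M(t) = 1 - 0.0003
M(t) = 0.9997

0.9997


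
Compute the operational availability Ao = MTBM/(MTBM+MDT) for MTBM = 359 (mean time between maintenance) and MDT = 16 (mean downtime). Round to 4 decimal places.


MTBM = 359
MDT = 16
MTBM + MDT = 375
Ao = 359 / 375
Ao = 0.9573

0.9573


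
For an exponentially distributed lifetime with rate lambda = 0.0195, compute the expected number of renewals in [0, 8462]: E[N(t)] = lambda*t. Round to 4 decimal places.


lambda = 0.0195
t = 8462
E[N(t)] = lambda * t
E[N(t)] = 0.0195 * 8462
E[N(t)] = 165.009

165.009


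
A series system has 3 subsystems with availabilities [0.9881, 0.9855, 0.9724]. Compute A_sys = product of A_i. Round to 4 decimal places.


Subsystems: [0.9881, 0.9855, 0.9724]
After subsystem 1 (A=0.9881): product = 0.9881
After subsystem 2 (A=0.9855): product = 0.9738
After subsystem 3 (A=0.9724): product = 0.9469
A_sys = 0.9469

0.9469


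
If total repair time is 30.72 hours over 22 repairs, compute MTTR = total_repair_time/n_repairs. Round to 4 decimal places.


total_repair_time = 30.72
n_repairs = 22
MTTR = 30.72 / 22
MTTR = 1.3964

1.3964


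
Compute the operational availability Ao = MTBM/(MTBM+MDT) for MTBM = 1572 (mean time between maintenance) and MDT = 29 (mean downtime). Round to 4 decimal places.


MTBM = 1572
MDT = 29
MTBM + MDT = 1601
Ao = 1572 / 1601
Ao = 0.9819

0.9819


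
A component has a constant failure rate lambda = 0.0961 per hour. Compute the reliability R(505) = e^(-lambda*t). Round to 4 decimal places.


lambda = 0.0961
t = 505
lambda * t = 48.5305
R(t) = e^(-48.5305)
R(t) = 0.0

0.0


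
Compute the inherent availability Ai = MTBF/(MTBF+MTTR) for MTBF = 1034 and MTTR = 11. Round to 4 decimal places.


MTBF = 1034
MTTR = 11
MTBF + MTTR = 1045
Ai = 1034 / 1045
Ai = 0.9895

0.9895


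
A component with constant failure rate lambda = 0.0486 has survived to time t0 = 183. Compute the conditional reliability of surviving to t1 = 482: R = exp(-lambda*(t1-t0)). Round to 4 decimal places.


lambda = 0.0486
t0 = 183, t1 = 482
t1 - t0 = 299
lambda * (t1-t0) = 0.0486 * 299 = 14.5314
R = exp(-14.5314)
R = 0.0

0.0


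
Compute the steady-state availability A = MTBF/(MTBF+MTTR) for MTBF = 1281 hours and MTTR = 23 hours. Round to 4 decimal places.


MTBF = 1281
MTTR = 23
MTBF + MTTR = 1304
A = 1281 / 1304
A = 0.9824

0.9824


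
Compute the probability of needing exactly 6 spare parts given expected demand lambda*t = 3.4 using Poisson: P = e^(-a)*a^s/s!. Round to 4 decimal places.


a = 3.4, s = 6
e^(-a) = e^(-3.4) = 0.0334
a^s = 3.4^6 = 1544.8044
s! = 720
P = 0.0334 * 1544.8044 / 720
P = 0.0716

0.0716
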